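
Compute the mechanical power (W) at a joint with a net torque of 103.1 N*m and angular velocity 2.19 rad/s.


P = M * omega
P = 103.1 * 2.19
P = 225.7890


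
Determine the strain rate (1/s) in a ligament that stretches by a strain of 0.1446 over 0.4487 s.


strain_rate = delta_strain / delta_t
strain_rate = 0.1446 / 0.4487
strain_rate = 0.3223


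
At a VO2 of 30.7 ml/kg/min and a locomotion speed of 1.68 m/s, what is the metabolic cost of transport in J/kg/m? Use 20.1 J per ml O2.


Power per kg = VO2 * 20.1 / 60
Power per kg = 30.7 * 20.1 / 60 = 10.2845 W/kg
Cost = power_per_kg / speed
Cost = 10.2845 / 1.68
Cost = 6.1217


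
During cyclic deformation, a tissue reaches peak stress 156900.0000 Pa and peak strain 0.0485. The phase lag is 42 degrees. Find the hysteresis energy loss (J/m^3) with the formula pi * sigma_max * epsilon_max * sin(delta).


E_loss = pi * sigma_max * epsilon_max * sin(delta)
delta = 42 deg = 0.7330 rad
sin(delta) = 0.6691
E_loss = pi * 156900.0000 * 0.0485 * 0.6691
E_loss = 15996.5177


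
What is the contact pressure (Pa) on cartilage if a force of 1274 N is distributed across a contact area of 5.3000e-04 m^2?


P = F / A
P = 1274 / 5.3000e-04
P = 2.4038e+06


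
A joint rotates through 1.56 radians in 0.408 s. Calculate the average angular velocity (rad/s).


omega = delta_theta / delta_t
omega = 1.56 / 0.408
omega = 3.8235


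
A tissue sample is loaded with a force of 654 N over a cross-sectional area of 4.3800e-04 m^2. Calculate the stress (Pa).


stress = F / A
stress = 654 / 4.3800e-04
stress = 1.4932e+06


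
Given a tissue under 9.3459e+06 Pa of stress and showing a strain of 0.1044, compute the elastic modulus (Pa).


E = stress / strain
E = 9.3459e+06 / 0.1044
E = 8.9520e+07


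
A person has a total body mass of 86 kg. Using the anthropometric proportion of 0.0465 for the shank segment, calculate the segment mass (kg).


m_segment = body_mass * fraction
m_segment = 86 * 0.0465
m_segment = 3.9990


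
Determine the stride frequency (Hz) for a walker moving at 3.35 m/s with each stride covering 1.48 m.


f = v / stride_length
f = 3.35 / 1.48
f = 2.2635


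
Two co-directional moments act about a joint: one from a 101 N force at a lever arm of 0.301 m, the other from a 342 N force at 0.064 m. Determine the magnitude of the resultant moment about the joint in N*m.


M = F1 * d1 + F2 * d2
M = 101 * 0.301 + 342 * 0.064
M = 30.4010 + 21.8880
M = 52.2890


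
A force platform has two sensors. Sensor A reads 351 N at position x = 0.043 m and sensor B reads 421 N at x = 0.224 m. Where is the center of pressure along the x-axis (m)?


COP_x = (F1*x1 + F2*x2) / (F1 + F2)
COP_x = (351*0.043 + 421*0.224) / (351 + 421)
Numerator = 109.3970
Denominator = 772
COP_x = 0.1417


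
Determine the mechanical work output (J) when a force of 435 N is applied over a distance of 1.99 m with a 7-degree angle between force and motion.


W = F * d * cos(theta)
theta = 7 deg = 0.1222 rad
cos(theta) = 0.9925
W = 435 * 1.99 * 0.9925
W = 859.1976


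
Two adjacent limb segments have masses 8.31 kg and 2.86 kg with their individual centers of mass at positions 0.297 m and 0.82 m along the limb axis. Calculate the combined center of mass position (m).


COM = (m1*x1 + m2*x2) / (m1 + m2)
COM = (8.31*0.297 + 2.86*0.82) / (8.31 + 2.86)
Numerator = 4.8133
Denominator = 11.1700
COM = 0.4309


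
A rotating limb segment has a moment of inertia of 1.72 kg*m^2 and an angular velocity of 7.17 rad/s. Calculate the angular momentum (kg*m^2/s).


L = I * omega
L = 1.72 * 7.17
L = 12.3324


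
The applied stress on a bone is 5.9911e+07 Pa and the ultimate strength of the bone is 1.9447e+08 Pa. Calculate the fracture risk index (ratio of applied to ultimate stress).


FRI = applied / ultimate
FRI = 5.9911e+07 / 1.9447e+08
FRI = 0.3081


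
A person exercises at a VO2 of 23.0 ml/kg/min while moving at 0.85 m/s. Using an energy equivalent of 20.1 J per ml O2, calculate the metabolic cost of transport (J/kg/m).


Power per kg = VO2 * 20.1 / 60
Power per kg = 23.0 * 20.1 / 60 = 7.7050 W/kg
Cost = power_per_kg / speed
Cost = 7.7050 / 0.85
Cost = 9.0647


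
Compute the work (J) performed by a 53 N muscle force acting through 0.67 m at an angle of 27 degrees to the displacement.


W = F * d * cos(theta)
theta = 27 deg = 0.4712 rad
cos(theta) = 0.8910
W = 53 * 0.67 * 0.8910
W = 31.6396


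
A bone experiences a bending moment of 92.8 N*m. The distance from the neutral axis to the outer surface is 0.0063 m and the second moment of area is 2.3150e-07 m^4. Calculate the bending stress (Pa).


sigma = M * c / I
sigma = 92.8 * 0.0063 / 2.3150e-07
M * c = 0.5846
sigma = 2.5254e+06


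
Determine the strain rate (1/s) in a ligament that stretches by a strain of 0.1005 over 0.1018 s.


strain_rate = delta_strain / delta_t
strain_rate = 0.1005 / 0.1018
strain_rate = 0.9872


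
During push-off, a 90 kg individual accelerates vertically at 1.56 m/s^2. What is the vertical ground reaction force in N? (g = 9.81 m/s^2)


GRF = m * (g + a)
GRF = 90 * (9.81 + 1.56)
GRF = 90 * 11.3700
GRF = 1023.3000


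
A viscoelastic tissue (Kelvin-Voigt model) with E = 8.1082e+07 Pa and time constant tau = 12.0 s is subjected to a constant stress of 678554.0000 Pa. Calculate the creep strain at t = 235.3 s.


epsilon(t) = (sigma/E) * (1 - exp(-t/tau))
sigma/E = 678554.0000 / 8.1082e+07 = 0.0084
exp(-t/tau) = exp(-235.3 / 12.0) = 3.0494e-09
epsilon = 0.0084 * (1 - 3.0494e-09)
epsilon = 0.0084


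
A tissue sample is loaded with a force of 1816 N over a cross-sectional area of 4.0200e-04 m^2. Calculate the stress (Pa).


stress = F / A
stress = 1816 / 4.0200e-04
stress = 4.5174e+06


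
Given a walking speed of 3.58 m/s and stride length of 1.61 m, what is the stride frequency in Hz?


f = v / stride_length
f = 3.58 / 1.61
f = 2.2236


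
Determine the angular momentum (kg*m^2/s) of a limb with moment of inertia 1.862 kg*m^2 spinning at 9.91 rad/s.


L = I * omega
L = 1.862 * 9.91
L = 18.4524


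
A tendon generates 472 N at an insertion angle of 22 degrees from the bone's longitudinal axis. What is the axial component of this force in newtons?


F_eff = F_tendon * cos(theta)
theta = 22 deg = 0.3840 rad
cos(theta) = 0.9272
F_eff = 472 * 0.9272
F_eff = 437.6308


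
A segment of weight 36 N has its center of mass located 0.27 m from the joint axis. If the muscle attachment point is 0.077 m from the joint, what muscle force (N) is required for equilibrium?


F_muscle = W * d_load / d_muscle
F_muscle = 36 * 0.27 / 0.077
Numerator = 9.7200
F_muscle = 126.2338


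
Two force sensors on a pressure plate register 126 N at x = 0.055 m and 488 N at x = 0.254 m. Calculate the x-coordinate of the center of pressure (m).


COP_x = (F1*x1 + F2*x2) / (F1 + F2)
COP_x = (126*0.055 + 488*0.254) / (126 + 488)
Numerator = 130.8820
Denominator = 614
COP_x = 0.2132


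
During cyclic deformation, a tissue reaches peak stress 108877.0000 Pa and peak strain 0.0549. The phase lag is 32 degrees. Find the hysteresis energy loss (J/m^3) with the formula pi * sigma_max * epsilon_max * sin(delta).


E_loss = pi * sigma_max * epsilon_max * sin(delta)
delta = 32 deg = 0.5585 rad
sin(delta) = 0.5299
E_loss = pi * 108877.0000 * 0.0549 * 0.5299
E_loss = 9951.0308


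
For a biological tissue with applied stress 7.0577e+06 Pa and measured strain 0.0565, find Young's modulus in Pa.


E = stress / strain
E = 7.0577e+06 / 0.0565
E = 1.2492e+08


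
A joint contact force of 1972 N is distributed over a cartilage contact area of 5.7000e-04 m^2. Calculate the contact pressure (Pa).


P = F / A
P = 1972 / 5.7000e-04
P = 3.4596e+06


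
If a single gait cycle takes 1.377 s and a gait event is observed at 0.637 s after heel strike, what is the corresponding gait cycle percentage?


pct = (event_time / cycle_time) * 100
pct = (0.637 / 1.377) * 100
ratio = 0.4626
pct = 46.2600


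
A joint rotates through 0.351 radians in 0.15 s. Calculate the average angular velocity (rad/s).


omega = delta_theta / delta_t
omega = 0.351 / 0.15
omega = 2.3400


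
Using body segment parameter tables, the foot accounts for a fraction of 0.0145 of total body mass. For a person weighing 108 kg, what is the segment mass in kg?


m_segment = body_mass * fraction
m_segment = 108 * 0.0145
m_segment = 1.5660


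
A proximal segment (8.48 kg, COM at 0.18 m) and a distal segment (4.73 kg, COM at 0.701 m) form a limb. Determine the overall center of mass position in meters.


COM = (m1*x1 + m2*x2) / (m1 + m2)
COM = (8.48*0.18 + 4.73*0.701) / (8.48 + 4.73)
Numerator = 4.8421
Denominator = 13.2100
COM = 0.3666


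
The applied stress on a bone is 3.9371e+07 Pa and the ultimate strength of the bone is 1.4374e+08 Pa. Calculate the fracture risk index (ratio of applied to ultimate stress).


FRI = applied / ultimate
FRI = 3.9371e+07 / 1.4374e+08
FRI = 0.2739


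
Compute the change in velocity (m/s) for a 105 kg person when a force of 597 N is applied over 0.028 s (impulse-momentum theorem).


J = F * dt = 597 * 0.028 = 16.7160 N*s
delta_v = J / m
delta_v = 16.7160 / 105
delta_v = 0.1592


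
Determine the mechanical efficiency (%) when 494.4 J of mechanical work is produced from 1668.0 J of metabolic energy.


eta = (W_mech / E_meta) * 100
eta = (494.4 / 1668.0) * 100
ratio = 0.2964
eta = 29.6403


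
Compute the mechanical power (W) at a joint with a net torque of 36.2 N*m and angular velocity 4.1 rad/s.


P = M * omega
P = 36.2 * 4.1
P = 148.4200


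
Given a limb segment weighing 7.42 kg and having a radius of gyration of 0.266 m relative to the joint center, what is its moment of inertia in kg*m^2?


I = m * k^2
I = 7.42 * 0.266^2
k^2 = 0.0708
I = 0.5250


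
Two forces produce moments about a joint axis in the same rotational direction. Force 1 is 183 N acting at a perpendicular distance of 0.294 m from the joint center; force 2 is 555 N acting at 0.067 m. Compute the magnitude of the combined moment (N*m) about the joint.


M = F1 * d1 + F2 * d2
M = 183 * 0.294 + 555 * 0.067
M = 53.8020 + 37.1850
M = 90.9870


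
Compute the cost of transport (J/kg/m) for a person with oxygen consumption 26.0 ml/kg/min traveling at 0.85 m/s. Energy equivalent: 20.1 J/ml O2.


Power per kg = VO2 * 20.1 / 60
Power per kg = 26.0 * 20.1 / 60 = 8.7100 W/kg
Cost = power_per_kg / speed
Cost = 8.7100 / 0.85
Cost = 10.2471


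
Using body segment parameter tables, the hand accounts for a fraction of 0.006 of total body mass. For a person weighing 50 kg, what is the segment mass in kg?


m_segment = body_mass * fraction
m_segment = 50 * 0.006
m_segment = 0.3000


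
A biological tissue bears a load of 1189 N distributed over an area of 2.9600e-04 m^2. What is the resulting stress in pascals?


stress = F / A
stress = 1189 / 2.9600e-04
stress = 4.0169e+06


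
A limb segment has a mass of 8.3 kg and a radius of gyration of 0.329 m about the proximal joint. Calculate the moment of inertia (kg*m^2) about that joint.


I = m * k^2
I = 8.3 * 0.329^2
k^2 = 0.1082
I = 0.8984


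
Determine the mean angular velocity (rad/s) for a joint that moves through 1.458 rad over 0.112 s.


omega = delta_theta / delta_t
omega = 1.458 / 0.112
omega = 13.0179


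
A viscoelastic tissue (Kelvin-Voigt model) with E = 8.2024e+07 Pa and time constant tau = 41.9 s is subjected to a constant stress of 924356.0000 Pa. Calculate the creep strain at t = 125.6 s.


epsilon(t) = (sigma/E) * (1 - exp(-t/tau))
sigma/E = 924356.0000 / 8.2024e+07 = 0.0113
exp(-t/tau) = exp(-125.6 / 41.9) = 0.0499
epsilon = 0.0113 * (1 - 0.0499)
epsilon = 0.0107


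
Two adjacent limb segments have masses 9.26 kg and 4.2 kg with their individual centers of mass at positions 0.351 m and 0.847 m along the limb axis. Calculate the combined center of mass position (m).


COM = (m1*x1 + m2*x2) / (m1 + m2)
COM = (9.26*0.351 + 4.2*0.847) / (9.26 + 4.2)
Numerator = 6.8077
Denominator = 13.4600
COM = 0.5058


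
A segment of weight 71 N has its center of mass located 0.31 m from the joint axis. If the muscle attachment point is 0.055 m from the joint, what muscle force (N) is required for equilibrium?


F_muscle = W * d_load / d_muscle
F_muscle = 71 * 0.31 / 0.055
Numerator = 22.0100
F_muscle = 400.1818


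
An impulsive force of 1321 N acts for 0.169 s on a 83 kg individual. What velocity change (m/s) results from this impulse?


J = F * dt = 1321 * 0.169 = 223.2490 N*s
delta_v = J / m
delta_v = 223.2490 / 83
delta_v = 2.6897


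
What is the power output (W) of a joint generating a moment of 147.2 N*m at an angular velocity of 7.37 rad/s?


P = M * omega
P = 147.2 * 7.37
P = 1084.8640


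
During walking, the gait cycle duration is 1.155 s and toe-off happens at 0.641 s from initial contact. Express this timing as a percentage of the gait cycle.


pct = (event_time / cycle_time) * 100
pct = (0.641 / 1.155) * 100
ratio = 0.5550
pct = 55.4978


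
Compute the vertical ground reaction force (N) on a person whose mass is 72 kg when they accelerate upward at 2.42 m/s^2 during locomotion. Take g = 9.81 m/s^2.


GRF = m * (g + a)
GRF = 72 * (9.81 + 2.42)
GRF = 72 * 12.2300
GRF = 880.5600


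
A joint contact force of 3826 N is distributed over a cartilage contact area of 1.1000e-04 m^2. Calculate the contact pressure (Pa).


P = F / A
P = 3826 / 1.1000e-04
P = 3.4782e+07


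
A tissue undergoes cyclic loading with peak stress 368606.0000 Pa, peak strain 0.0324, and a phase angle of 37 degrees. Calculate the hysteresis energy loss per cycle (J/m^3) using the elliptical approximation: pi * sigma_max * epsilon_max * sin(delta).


E_loss = pi * sigma_max * epsilon_max * sin(delta)
delta = 37 deg = 0.6458 rad
sin(delta) = 0.6018
E_loss = pi * 368606.0000 * 0.0324 * 0.6018
E_loss = 22579.8113


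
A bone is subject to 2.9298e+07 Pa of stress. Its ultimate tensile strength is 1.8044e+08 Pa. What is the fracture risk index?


FRI = applied / ultimate
FRI = 2.9298e+07 / 1.8044e+08
FRI = 0.1624


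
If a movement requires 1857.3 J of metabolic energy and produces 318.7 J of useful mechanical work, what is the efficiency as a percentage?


eta = (W_mech / E_meta) * 100
eta = (318.7 / 1857.3) * 100
ratio = 0.1716
eta = 17.1593


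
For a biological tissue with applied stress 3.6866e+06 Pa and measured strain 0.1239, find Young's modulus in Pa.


E = stress / strain
E = 3.6866e+06 / 0.1239
E = 2.9755e+07


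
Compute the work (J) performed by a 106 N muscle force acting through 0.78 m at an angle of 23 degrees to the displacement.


W = F * d * cos(theta)
theta = 23 deg = 0.4014 rad
cos(theta) = 0.9205
W = 106 * 0.78 * 0.9205
W = 76.1073


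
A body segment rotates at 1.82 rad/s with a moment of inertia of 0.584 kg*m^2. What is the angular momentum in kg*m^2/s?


L = I * omega
L = 0.584 * 1.82
L = 1.0629


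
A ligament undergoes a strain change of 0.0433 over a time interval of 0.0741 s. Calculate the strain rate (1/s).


strain_rate = delta_strain / delta_t
strain_rate = 0.0433 / 0.0741
strain_rate = 0.5843


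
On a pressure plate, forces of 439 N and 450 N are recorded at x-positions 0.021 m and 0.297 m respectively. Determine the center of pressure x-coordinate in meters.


COP_x = (F1*x1 + F2*x2) / (F1 + F2)
COP_x = (439*0.021 + 450*0.297) / (439 + 450)
Numerator = 142.8690
Denominator = 889
COP_x = 0.1607


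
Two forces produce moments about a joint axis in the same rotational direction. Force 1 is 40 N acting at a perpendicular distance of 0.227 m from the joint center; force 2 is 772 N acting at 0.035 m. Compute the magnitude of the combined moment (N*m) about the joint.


M = F1 * d1 + F2 * d2
M = 40 * 0.227 + 772 * 0.035
M = 9.0800 + 27.0200
M = 36.1000


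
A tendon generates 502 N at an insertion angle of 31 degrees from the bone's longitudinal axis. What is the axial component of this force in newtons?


F_eff = F_tendon * cos(theta)
theta = 31 deg = 0.5411 rad
cos(theta) = 0.8572
F_eff = 502 * 0.8572
F_eff = 430.2980


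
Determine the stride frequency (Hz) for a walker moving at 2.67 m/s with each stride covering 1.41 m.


f = v / stride_length
f = 2.67 / 1.41
f = 1.8936


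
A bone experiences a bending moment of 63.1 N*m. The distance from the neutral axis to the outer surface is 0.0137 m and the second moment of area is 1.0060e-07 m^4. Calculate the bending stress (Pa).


sigma = M * c / I
sigma = 63.1 * 0.0137 / 1.0060e-07
M * c = 0.8645
sigma = 8.5931e+06


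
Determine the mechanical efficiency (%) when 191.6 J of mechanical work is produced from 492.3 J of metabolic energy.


eta = (W_mech / E_meta) * 100
eta = (191.6 / 492.3) * 100
ratio = 0.3892
eta = 38.9194


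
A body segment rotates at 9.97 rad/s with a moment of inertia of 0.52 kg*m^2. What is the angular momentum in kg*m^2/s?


L = I * omega
L = 0.52 * 9.97
L = 5.1844


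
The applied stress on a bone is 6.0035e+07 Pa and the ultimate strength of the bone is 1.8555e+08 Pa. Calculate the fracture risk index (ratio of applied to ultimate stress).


FRI = applied / ultimate
FRI = 6.0035e+07 / 1.8555e+08
FRI = 0.3236


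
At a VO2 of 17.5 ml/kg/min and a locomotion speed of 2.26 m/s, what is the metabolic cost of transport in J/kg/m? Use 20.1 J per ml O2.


Power per kg = VO2 * 20.1 / 60
Power per kg = 17.5 * 20.1 / 60 = 5.8625 W/kg
Cost = power_per_kg / speed
Cost = 5.8625 / 2.26
Cost = 2.5940


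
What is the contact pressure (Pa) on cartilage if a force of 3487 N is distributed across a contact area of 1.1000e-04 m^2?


P = F / A
P = 3487 / 1.1000e-04
P = 3.1700e+07


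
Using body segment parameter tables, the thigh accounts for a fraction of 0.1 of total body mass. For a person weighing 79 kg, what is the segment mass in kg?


m_segment = body_mass * fraction
m_segment = 79 * 0.1
m_segment = 7.9000


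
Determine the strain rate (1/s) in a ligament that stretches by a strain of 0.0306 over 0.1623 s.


strain_rate = delta_strain / delta_t
strain_rate = 0.0306 / 0.1623
strain_rate = 0.1885


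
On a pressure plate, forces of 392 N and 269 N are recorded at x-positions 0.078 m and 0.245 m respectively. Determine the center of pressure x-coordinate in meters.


COP_x = (F1*x1 + F2*x2) / (F1 + F2)
COP_x = (392*0.078 + 269*0.245) / (392 + 269)
Numerator = 96.4810
Denominator = 661
COP_x = 0.1460


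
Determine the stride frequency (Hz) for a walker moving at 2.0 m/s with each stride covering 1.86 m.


f = v / stride_length
f = 2.0 / 1.86
f = 1.0753


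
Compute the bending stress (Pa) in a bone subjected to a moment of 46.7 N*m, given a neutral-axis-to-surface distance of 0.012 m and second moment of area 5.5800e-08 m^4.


sigma = M * c / I
sigma = 46.7 * 0.012 / 5.5800e-08
M * c = 0.5604
sigma = 1.0043e+07


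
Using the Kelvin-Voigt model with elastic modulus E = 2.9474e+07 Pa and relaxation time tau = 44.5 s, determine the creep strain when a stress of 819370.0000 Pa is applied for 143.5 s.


epsilon(t) = (sigma/E) * (1 - exp(-t/tau))
sigma/E = 819370.0000 / 2.9474e+07 = 0.0278
exp(-t/tau) = exp(-143.5 / 44.5) = 0.0398
epsilon = 0.0278 * (1 - 0.0398)
epsilon = 0.0267


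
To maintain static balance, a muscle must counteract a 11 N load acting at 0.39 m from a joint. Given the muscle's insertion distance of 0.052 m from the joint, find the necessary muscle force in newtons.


F_muscle = W * d_load / d_muscle
F_muscle = 11 * 0.39 / 0.052
Numerator = 4.2900
F_muscle = 82.5000


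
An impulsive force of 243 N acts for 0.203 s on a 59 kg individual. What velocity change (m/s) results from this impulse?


J = F * dt = 243 * 0.203 = 49.3290 N*s
delta_v = J / m
delta_v = 49.3290 / 59
delta_v = 0.8361


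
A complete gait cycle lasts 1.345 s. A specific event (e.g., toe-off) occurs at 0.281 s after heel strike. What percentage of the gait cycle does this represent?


pct = (event_time / cycle_time) * 100
pct = (0.281 / 1.345) * 100
ratio = 0.2089
pct = 20.8922


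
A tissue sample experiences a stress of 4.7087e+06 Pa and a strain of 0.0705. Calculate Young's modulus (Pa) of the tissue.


E = stress / strain
E = 4.7087e+06 / 0.0705
E = 6.6790e+07


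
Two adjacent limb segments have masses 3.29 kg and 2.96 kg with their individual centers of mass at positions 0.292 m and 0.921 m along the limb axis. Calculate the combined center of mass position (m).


COM = (m1*x1 + m2*x2) / (m1 + m2)
COM = (3.29*0.292 + 2.96*0.921) / (3.29 + 2.96)
Numerator = 3.6868
Denominator = 6.2500
COM = 0.5899


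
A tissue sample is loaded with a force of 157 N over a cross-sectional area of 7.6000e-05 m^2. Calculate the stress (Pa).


stress = F / A
stress = 157 / 7.6000e-05
stress = 2.0658e+06


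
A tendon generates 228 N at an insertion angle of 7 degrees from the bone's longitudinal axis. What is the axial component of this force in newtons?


F_eff = F_tendon * cos(theta)
theta = 7 deg = 0.1222 rad
cos(theta) = 0.9925
F_eff = 228 * 0.9925
F_eff = 226.3005


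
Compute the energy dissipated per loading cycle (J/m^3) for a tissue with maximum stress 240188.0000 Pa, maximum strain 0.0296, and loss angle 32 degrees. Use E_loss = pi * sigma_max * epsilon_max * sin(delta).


E_loss = pi * sigma_max * epsilon_max * sin(delta)
delta = 32 deg = 0.5585 rad
sin(delta) = 0.5299
E_loss = pi * 240188.0000 * 0.0296 * 0.5299
E_loss = 11835.9357


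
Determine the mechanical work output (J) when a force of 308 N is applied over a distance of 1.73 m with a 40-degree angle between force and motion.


W = F * d * cos(theta)
theta = 40 deg = 0.6981 rad
cos(theta) = 0.7660
W = 308 * 1.73 * 0.7660
W = 408.1791


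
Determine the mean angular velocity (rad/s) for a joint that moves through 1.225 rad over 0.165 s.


omega = delta_theta / delta_t
omega = 1.225 / 0.165
omega = 7.4242


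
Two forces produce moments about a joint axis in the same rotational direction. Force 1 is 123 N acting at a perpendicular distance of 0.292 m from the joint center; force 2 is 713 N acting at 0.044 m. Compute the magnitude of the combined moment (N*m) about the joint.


M = F1 * d1 + F2 * d2
M = 123 * 0.292 + 713 * 0.044
M = 35.9160 + 31.3720
M = 67.2880


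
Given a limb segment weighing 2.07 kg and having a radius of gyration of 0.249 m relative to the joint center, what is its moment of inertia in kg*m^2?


I = m * k^2
I = 2.07 * 0.249^2
k^2 = 0.0620
I = 0.1283


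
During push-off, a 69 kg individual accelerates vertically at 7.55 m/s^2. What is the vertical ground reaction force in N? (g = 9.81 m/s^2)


GRF = m * (g + a)
GRF = 69 * (9.81 + 7.55)
GRF = 69 * 17.3600
GRF = 1197.8400


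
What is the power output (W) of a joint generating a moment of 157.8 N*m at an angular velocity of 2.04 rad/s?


P = M * omega
P = 157.8 * 2.04
P = 321.9120


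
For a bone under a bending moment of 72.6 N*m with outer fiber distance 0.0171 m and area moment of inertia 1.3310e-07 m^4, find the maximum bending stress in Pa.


sigma = M * c / I
sigma = 72.6 * 0.0171 / 1.3310e-07
M * c = 1.2415
sigma = 9.3273e+06


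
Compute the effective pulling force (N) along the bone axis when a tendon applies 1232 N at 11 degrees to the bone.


F_eff = F_tendon * cos(theta)
theta = 11 deg = 0.1920 rad
cos(theta) = 0.9816
F_eff = 1232 * 0.9816
F_eff = 1209.3647


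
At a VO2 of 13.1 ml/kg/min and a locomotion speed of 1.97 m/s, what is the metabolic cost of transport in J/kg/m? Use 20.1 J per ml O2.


Power per kg = VO2 * 20.1 / 60
Power per kg = 13.1 * 20.1 / 60 = 4.3885 W/kg
Cost = power_per_kg / speed
Cost = 4.3885 / 1.97
Cost = 2.2277


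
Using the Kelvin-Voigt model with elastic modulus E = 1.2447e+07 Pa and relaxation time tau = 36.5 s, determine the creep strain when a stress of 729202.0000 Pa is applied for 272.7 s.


epsilon(t) = (sigma/E) * (1 - exp(-t/tau))
sigma/E = 729202.0000 / 1.2447e+07 = 0.0586
exp(-t/tau) = exp(-272.7 / 36.5) = 5.6923e-04
epsilon = 0.0586 * (1 - 5.6923e-04)
epsilon = 0.0586


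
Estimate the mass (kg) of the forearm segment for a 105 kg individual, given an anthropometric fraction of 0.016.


m_segment = body_mass * fraction
m_segment = 105 * 0.016
m_segment = 1.6800


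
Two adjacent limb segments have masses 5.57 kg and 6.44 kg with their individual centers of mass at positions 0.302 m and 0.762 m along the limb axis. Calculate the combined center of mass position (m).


COM = (m1*x1 + m2*x2) / (m1 + m2)
COM = (5.57*0.302 + 6.44*0.762) / (5.57 + 6.44)
Numerator = 6.5894
Denominator = 12.0100
COM = 0.5487


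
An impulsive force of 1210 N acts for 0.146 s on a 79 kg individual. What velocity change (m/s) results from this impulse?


J = F * dt = 1210 * 0.146 = 176.6600 N*s
delta_v = J / m
delta_v = 176.6600 / 79
delta_v = 2.2362


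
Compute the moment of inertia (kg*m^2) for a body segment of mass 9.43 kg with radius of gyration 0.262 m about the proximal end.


I = m * k^2
I = 9.43 * 0.262^2
k^2 = 0.0686
I = 0.6473


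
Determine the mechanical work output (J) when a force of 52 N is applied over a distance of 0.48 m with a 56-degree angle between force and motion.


W = F * d * cos(theta)
theta = 56 deg = 0.9774 rad
cos(theta) = 0.5592
W = 52 * 0.48 * 0.5592
W = 13.9575


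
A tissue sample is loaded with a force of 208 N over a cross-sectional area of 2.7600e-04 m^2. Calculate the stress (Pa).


stress = F / A
stress = 208 / 2.7600e-04
stress = 753623.1884


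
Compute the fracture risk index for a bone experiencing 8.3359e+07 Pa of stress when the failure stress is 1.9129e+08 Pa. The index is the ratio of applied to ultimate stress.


FRI = applied / ultimate
FRI = 8.3359e+07 / 1.9129e+08
FRI = 0.4358


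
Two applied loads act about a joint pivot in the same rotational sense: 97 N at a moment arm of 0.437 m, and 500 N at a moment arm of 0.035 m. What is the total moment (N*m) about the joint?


M = F1 * d1 + F2 * d2
M = 97 * 0.437 + 500 * 0.035
M = 42.3890 + 17.5000
M = 59.8890


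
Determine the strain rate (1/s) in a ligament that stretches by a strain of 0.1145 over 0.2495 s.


strain_rate = delta_strain / delta_t
strain_rate = 0.1145 / 0.2495
strain_rate = 0.4589


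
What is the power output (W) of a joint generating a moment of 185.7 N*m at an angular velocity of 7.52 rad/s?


P = M * omega
P = 185.7 * 7.52
P = 1396.4640


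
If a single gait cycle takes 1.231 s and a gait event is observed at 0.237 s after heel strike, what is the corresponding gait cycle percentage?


pct = (event_time / cycle_time) * 100
pct = (0.237 / 1.231) * 100
ratio = 0.1925
pct = 19.2526


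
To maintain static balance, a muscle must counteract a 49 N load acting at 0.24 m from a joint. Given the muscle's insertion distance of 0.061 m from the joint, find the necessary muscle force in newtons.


F_muscle = W * d_load / d_muscle
F_muscle = 49 * 0.24 / 0.061
Numerator = 11.7600
F_muscle = 192.7869


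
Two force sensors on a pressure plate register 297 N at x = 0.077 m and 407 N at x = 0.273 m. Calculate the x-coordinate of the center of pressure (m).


COP_x = (F1*x1 + F2*x2) / (F1 + F2)
COP_x = (297*0.077 + 407*0.273) / (297 + 407)
Numerator = 133.9800
Denominator = 704
COP_x = 0.1903


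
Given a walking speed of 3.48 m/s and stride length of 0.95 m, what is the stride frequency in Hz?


f = v / stride_length
f = 3.48 / 0.95
f = 3.6632


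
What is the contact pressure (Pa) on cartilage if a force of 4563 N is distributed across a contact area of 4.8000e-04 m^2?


P = F / A
P = 4563 / 4.8000e-04
P = 9.5062e+06


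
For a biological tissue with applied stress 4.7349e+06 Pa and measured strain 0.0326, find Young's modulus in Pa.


E = stress / strain
E = 4.7349e+06 / 0.0326
E = 1.4524e+08


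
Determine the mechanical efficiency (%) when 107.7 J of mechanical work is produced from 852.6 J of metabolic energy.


eta = (W_mech / E_meta) * 100
eta = (107.7 / 852.6) * 100
ratio = 0.1263
eta = 12.6319


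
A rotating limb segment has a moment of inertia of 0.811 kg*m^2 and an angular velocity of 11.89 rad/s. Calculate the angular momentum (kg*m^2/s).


L = I * omega
L = 0.811 * 11.89
L = 9.6428


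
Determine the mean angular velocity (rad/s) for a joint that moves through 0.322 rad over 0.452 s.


omega = delta_theta / delta_t
omega = 0.322 / 0.452
omega = 0.7124


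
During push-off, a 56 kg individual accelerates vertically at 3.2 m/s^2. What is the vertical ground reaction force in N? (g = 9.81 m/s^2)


GRF = m * (g + a)
GRF = 56 * (9.81 + 3.2)
GRF = 56 * 13.0100
GRF = 728.5600


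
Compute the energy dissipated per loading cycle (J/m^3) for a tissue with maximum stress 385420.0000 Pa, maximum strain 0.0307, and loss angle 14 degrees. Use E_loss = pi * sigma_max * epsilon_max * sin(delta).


E_loss = pi * sigma_max * epsilon_max * sin(delta)
delta = 14 deg = 0.2443 rad
sin(delta) = 0.2419
E_loss = pi * 385420.0000 * 0.0307 * 0.2419
E_loss = 8992.8567


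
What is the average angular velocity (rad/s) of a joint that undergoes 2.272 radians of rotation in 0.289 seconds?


omega = delta_theta / delta_t
omega = 2.272 / 0.289
omega = 7.8616


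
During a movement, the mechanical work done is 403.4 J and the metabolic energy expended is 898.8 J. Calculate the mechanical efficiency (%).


eta = (W_mech / E_meta) * 100
eta = (403.4 / 898.8) * 100
ratio = 0.4488
eta = 44.8821


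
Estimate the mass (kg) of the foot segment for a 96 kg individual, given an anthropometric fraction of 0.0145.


m_segment = body_mass * fraction
m_segment = 96 * 0.0145
m_segment = 1.3920


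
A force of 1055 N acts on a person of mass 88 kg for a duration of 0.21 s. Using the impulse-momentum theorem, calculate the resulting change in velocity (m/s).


J = F * dt = 1055 * 0.21 = 221.5500 N*s
delta_v = J / m
delta_v = 221.5500 / 88
delta_v = 2.5176


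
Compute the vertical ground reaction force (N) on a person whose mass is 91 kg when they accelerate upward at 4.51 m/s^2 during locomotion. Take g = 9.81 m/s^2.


GRF = m * (g + a)
GRF = 91 * (9.81 + 4.51)
GRF = 91 * 14.3200
GRF = 1303.1200


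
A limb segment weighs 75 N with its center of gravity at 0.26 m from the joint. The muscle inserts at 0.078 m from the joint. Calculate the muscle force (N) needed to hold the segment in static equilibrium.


F_muscle = W * d_load / d_muscle
F_muscle = 75 * 0.26 / 0.078
Numerator = 19.5000
F_muscle = 250.0000


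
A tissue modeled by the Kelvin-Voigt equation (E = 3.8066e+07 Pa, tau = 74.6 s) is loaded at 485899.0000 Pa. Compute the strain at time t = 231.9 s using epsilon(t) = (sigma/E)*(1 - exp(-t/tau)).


epsilon(t) = (sigma/E) * (1 - exp(-t/tau))
sigma/E = 485899.0000 / 3.8066e+07 = 0.0128
exp(-t/tau) = exp(-231.9 / 74.6) = 0.0447
epsilon = 0.0128 * (1 - 0.0447)
epsilon = 0.0122


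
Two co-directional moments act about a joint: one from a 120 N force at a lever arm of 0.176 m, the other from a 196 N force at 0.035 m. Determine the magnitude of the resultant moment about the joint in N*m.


M = F1 * d1 + F2 * d2
M = 120 * 0.176 + 196 * 0.035
M = 21.1200 + 6.8600
M = 27.9800


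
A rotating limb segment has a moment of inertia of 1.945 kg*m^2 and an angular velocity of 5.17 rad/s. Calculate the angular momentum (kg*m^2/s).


L = I * omega
L = 1.945 * 5.17
L = 10.0556


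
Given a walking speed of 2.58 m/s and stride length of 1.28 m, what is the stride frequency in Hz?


f = v / stride_length
f = 2.58 / 1.28
f = 2.0156


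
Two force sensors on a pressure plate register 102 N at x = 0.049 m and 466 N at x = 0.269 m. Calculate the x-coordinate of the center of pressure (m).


COP_x = (F1*x1 + F2*x2) / (F1 + F2)
COP_x = (102*0.049 + 466*0.269) / (102 + 466)
Numerator = 130.3520
Denominator = 568
COP_x = 0.2295


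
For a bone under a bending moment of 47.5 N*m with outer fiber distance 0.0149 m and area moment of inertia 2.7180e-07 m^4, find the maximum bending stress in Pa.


sigma = M * c / I
sigma = 47.5 * 0.0149 / 2.7180e-07
M * c = 0.7077
sigma = 2.6039e+06


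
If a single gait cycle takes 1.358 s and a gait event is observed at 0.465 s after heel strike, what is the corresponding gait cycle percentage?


pct = (event_time / cycle_time) * 100
pct = (0.465 / 1.358) * 100
ratio = 0.3424
pct = 34.2415


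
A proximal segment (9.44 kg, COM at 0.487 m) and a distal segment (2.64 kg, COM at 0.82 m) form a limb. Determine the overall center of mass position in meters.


COM = (m1*x1 + m2*x2) / (m1 + m2)
COM = (9.44*0.487 + 2.64*0.82) / (9.44 + 2.64)
Numerator = 6.7621
Denominator = 12.0800
COM = 0.5598


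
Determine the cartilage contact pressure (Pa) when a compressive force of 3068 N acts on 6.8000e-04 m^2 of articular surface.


P = F / A
P = 3068 / 6.8000e-04
P = 4.5118e+06


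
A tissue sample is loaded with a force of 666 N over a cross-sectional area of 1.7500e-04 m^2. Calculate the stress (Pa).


stress = F / A
stress = 666 / 1.7500e-04
stress = 3.8057e+06


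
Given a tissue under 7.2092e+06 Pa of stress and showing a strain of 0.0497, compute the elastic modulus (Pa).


E = stress / strain
E = 7.2092e+06 / 0.0497
E = 1.4505e+08


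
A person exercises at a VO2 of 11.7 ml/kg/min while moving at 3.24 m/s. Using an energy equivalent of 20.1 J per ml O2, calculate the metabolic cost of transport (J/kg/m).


Power per kg = VO2 * 20.1 / 60
Power per kg = 11.7 * 20.1 / 60 = 3.9195 W/kg
Cost = power_per_kg / speed
Cost = 3.9195 / 3.24
Cost = 1.2097


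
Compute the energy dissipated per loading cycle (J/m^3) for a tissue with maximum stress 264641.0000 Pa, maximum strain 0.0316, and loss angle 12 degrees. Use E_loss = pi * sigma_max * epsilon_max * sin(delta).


E_loss = pi * sigma_max * epsilon_max * sin(delta)
delta = 12 deg = 0.2094 rad
sin(delta) = 0.2079
E_loss = pi * 264641.0000 * 0.0316 * 0.2079
E_loss = 5462.2679


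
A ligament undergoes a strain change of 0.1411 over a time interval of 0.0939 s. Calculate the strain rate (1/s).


strain_rate = delta_strain / delta_t
strain_rate = 0.1411 / 0.0939
strain_rate = 1.5027


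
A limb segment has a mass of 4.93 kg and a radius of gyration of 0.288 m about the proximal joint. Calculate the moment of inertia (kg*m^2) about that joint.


I = m * k^2
I = 4.93 * 0.288^2
k^2 = 0.0829
I = 0.4089


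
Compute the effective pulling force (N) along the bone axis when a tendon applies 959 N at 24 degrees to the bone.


F_eff = F_tendon * cos(theta)
theta = 24 deg = 0.4189 rad
cos(theta) = 0.9135
F_eff = 959 * 0.9135
F_eff = 876.0901


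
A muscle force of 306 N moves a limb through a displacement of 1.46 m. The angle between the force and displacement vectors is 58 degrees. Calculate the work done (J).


W = F * d * cos(theta)
theta = 58 deg = 1.0123 rad
cos(theta) = 0.5299
W = 306 * 1.46 * 0.5299
W = 236.7467


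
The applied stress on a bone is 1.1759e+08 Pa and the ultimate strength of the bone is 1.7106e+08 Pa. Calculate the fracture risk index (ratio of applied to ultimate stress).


FRI = applied / ultimate
FRI = 1.1759e+08 / 1.7106e+08
FRI = 0.6874


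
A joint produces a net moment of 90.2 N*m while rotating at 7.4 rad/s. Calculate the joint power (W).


P = M * omega
P = 90.2 * 7.4
P = 667.4800


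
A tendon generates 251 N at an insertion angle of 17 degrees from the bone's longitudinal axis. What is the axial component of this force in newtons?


F_eff = F_tendon * cos(theta)
theta = 17 deg = 0.2967 rad
cos(theta) = 0.9563
F_eff = 251 * 0.9563
F_eff = 240.0325


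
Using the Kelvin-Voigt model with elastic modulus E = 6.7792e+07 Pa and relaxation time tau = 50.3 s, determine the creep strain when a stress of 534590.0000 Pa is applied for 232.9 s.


epsilon(t) = (sigma/E) * (1 - exp(-t/tau))
sigma/E = 534590.0000 / 6.7792e+07 = 0.0079
exp(-t/tau) = exp(-232.9 / 50.3) = 0.0098
epsilon = 0.0079 * (1 - 0.0098)
epsilon = 0.0078


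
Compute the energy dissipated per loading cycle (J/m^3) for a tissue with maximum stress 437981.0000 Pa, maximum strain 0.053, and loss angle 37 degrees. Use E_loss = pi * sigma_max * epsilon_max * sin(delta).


E_loss = pi * sigma_max * epsilon_max * sin(delta)
delta = 37 deg = 0.6458 rad
sin(delta) = 0.6018
E_loss = pi * 437981.0000 * 0.053 * 0.6018
E_loss = 43887.8229


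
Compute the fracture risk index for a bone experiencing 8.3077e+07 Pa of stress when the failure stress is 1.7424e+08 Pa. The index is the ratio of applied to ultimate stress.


FRI = applied / ultimate
FRI = 8.3077e+07 / 1.7424e+08
FRI = 0.4768


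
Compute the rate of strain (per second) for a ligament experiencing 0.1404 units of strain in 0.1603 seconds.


strain_rate = delta_strain / delta_t
strain_rate = 0.1404 / 0.1603
strain_rate = 0.8759


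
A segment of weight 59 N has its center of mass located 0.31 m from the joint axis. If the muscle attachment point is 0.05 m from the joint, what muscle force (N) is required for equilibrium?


F_muscle = W * d_load / d_muscle
F_muscle = 59 * 0.31 / 0.05
Numerator = 18.2900
F_muscle = 365.8000


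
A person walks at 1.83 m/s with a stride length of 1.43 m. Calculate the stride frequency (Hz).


f = v / stride_length
f = 1.83 / 1.43
f = 1.2797


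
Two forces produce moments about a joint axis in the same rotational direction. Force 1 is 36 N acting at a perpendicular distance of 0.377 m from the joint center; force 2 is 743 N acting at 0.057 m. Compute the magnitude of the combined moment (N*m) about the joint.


M = F1 * d1 + F2 * d2
M = 36 * 0.377 + 743 * 0.057
M = 13.5720 + 42.3510
M = 55.9230


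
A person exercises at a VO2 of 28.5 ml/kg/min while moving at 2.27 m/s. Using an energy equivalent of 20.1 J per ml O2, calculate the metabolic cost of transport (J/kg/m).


Power per kg = VO2 * 20.1 / 60
Power per kg = 28.5 * 20.1 / 60 = 9.5475 W/kg
Cost = power_per_kg / speed
Cost = 9.5475 / 2.27
Cost = 4.2059


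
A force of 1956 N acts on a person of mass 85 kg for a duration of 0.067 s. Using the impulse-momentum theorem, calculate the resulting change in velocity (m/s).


J = F * dt = 1956 * 0.067 = 131.0520 N*s
delta_v = J / m
delta_v = 131.0520 / 85
delta_v = 1.5418


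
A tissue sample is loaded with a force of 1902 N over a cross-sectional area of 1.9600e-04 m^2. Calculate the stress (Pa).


stress = F / A
stress = 1902 / 1.9600e-04
stress = 9.7041e+06


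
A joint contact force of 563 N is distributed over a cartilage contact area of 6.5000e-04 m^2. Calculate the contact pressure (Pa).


P = F / A
P = 563 / 6.5000e-04
P = 866153.8462


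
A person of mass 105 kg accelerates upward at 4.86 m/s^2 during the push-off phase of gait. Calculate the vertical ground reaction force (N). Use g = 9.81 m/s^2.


GRF = m * (g + a)
GRF = 105 * (9.81 + 4.86)
GRF = 105 * 14.6700
GRF = 1540.3500


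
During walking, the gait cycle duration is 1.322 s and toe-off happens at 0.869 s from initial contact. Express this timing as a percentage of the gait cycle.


pct = (event_time / cycle_time) * 100
pct = (0.869 / 1.322) * 100
ratio = 0.6573
pct = 65.7337


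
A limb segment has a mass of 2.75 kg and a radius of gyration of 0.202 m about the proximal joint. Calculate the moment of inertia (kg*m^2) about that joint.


I = m * k^2
I = 2.75 * 0.202^2
k^2 = 0.0408
I = 0.1122


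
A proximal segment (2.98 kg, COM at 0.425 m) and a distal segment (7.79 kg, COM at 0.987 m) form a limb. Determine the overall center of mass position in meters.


COM = (m1*x1 + m2*x2) / (m1 + m2)
COM = (2.98*0.425 + 7.79*0.987) / (2.98 + 7.79)
Numerator = 8.9552
Denominator = 10.7700
COM = 0.8315
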